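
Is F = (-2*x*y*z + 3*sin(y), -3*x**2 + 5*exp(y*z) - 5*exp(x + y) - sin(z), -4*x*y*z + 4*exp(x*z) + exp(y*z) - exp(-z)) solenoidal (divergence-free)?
No, ∇·F = -4*x*y + 4*x*exp(x*z) - 2*y*z + y*exp(y*z) + 5*z*exp(y*z) - 5*exp(x + y) + exp(-z)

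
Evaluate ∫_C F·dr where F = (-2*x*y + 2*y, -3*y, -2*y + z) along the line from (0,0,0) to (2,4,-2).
-50/3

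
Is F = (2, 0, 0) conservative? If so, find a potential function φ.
Yes, F is conservative. φ = 2*x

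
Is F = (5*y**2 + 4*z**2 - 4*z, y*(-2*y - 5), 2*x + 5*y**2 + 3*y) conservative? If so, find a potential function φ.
No, ∇×F = (10*y + 3, 8*z - 6, -10*y) ≠ 0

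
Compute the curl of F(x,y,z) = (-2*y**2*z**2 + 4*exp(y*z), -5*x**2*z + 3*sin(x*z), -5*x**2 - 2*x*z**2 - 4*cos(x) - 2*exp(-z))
(x*(5*x - 3*cos(x*z)), 10*x - 4*y**2*z + 4*y*exp(y*z) + 2*z**2 - 4*sin(x), z*(-10*x + 4*y*z - 4*exp(y*z) + 3*cos(x*z)))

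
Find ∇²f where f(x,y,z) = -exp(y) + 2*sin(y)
-exp(y) - 2*sin(y)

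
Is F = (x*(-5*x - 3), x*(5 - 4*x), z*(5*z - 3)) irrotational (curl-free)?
No, ∇×F = (0, 0, 5 - 8*x)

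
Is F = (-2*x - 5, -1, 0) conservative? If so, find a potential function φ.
Yes, F is conservative. φ = -x**2 - 5*x - y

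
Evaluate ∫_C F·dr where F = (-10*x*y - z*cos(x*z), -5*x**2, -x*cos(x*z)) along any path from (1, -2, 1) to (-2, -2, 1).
sin(1) + sin(2) + 30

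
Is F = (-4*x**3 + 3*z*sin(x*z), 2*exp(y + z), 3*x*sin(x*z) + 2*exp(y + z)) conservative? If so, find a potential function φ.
Yes, F is conservative. φ = -x**4 + 2*exp(y + z) - 3*cos(x*z)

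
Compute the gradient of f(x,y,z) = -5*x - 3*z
(-5, 0, -3)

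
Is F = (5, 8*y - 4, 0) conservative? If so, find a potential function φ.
Yes, F is conservative. φ = 5*x + 4*y**2 - 4*y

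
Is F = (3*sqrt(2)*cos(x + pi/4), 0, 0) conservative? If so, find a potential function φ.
Yes, F is conservative. φ = 3*sqrt(2)*sin(x + pi/4)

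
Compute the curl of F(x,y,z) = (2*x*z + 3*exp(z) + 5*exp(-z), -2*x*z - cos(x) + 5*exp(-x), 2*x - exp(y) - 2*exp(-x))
(2*x - exp(y), 2*x + 3*exp(z) - 2 - 5*exp(-z) - 2*exp(-x), -2*z + sin(x) - 5*exp(-x))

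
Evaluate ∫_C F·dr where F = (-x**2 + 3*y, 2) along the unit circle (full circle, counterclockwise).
-3*pi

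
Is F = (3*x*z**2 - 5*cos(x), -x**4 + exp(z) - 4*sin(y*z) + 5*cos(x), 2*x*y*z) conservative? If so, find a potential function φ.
No, ∇×F = (2*x*z + 4*y*cos(y*z) - exp(z), 2*z*(3*x - y), -4*x**3 - 5*sin(x)) ≠ 0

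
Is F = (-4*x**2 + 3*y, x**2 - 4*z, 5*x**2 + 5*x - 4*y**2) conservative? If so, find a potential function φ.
No, ∇×F = (4 - 8*y, -10*x - 5, 2*x - 3) ≠ 0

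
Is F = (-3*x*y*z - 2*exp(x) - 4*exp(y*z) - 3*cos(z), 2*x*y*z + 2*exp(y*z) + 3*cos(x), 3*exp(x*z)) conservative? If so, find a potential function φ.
No, ∇×F = (2*y*(-x - exp(y*z)), -3*x*y - 4*y*exp(y*z) - 3*z*exp(x*z) + 3*sin(z), 3*x*z + 2*y*z + 4*z*exp(y*z) - 3*sin(x)) ≠ 0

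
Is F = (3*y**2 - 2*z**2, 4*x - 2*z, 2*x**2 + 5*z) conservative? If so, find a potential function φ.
No, ∇×F = (2, -4*x - 4*z, 4 - 6*y) ≠ 0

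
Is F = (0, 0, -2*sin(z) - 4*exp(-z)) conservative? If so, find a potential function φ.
Yes, F is conservative. φ = 2*cos(z) + 4*exp(-z)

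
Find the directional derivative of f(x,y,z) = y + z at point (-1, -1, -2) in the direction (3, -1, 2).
sqrt(14)/14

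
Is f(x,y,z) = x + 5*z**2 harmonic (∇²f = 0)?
No, ∇²f = 10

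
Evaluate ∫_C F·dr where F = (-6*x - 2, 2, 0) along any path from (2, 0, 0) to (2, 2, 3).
4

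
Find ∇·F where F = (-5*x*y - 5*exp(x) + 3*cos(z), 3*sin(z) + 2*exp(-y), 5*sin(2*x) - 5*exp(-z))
-5*y - 5*exp(x) + 5*exp(-z) - 2*exp(-y)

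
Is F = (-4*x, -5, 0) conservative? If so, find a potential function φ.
Yes, F is conservative. φ = -2*x**2 - 5*y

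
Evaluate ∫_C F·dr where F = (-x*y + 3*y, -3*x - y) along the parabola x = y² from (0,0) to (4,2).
-34/5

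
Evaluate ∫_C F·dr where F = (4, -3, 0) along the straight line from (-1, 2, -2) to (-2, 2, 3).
-4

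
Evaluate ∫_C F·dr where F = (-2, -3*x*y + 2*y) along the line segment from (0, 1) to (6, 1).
-12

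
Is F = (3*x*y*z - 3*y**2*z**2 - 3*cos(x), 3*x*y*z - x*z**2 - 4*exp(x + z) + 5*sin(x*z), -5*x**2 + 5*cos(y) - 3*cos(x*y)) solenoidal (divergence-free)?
No, ∇·F = 3*x*z + 3*y*z + 3*sin(x)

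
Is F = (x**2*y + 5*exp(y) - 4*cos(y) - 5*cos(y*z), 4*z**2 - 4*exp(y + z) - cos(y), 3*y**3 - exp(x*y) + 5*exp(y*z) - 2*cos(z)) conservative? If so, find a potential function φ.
No, ∇×F = (-x*exp(x*y) + 9*y**2 + 5*z*exp(y*z) - 8*z + 4*exp(y + z), y*(exp(x*y) + 5*sin(y*z)), -x**2 - 5*z*sin(y*z) - 5*exp(y) - 4*sin(y)) ≠ 0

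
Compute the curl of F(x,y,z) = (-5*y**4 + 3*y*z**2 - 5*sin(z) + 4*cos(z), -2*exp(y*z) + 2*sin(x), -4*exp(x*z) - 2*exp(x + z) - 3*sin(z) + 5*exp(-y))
(2*y*exp(y*z) - 5*exp(-y), 6*y*z + 4*z*exp(x*z) + 2*exp(x + z) - 4*sin(z) - 5*cos(z), 20*y**3 - 3*z**2 + 2*cos(x))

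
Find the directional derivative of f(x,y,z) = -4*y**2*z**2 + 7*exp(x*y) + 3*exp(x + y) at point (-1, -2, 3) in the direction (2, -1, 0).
3*sqrt(5)*(-7*exp(5) - 48*exp(3) + 1)*exp(-3)/5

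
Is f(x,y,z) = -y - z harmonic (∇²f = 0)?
Yes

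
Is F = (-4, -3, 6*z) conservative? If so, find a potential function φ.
Yes, F is conservative. φ = -4*x - 3*y + 3*z**2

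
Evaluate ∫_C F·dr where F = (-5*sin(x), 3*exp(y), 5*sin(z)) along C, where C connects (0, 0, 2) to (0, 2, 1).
-3 - 5*cos(1) + 5*cos(2) + 3*exp(2)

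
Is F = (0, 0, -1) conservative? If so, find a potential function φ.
Yes, F is conservative. φ = -z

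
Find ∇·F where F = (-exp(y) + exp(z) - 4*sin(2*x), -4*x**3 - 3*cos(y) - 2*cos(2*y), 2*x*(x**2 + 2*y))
3*sin(y) + 4*sin(2*y) - 8*cos(2*x)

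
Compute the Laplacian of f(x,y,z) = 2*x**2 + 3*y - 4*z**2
-4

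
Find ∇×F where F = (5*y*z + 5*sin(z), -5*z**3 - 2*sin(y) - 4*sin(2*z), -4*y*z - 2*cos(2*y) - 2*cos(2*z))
(15*z**2 - 4*z + 4*sin(2*y) + 8*cos(2*z), 5*y + 5*cos(z), -5*z)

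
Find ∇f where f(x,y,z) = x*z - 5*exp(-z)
(z, 0, x + 5*exp(-z))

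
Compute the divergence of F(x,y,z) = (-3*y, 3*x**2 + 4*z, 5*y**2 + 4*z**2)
8*z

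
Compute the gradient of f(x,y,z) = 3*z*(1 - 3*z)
(0, 0, 3 - 18*z)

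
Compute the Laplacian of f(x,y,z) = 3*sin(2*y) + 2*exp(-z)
-12*sin(2*y) + 2*exp(-z)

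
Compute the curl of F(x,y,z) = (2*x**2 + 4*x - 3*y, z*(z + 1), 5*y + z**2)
(4 - 2*z, 0, 3)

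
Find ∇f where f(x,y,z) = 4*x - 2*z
(4, 0, -2)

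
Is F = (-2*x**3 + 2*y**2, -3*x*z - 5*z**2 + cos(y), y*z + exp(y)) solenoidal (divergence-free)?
No, ∇·F = -6*x**2 + y - sin(y)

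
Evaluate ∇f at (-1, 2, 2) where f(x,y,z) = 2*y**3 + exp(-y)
(0, 24 - exp(-2), 0)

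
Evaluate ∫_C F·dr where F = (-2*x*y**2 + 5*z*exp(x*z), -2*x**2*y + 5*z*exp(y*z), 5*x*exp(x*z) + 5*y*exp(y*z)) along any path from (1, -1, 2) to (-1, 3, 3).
-5*exp(2) - 8 - 5*exp(-2) + 5*exp(-3) + 5*exp(9)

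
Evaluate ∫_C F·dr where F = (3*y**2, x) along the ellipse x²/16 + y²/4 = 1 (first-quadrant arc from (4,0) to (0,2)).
-32 + 2*pi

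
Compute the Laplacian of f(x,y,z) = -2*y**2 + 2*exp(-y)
-4 + 2*exp(-y)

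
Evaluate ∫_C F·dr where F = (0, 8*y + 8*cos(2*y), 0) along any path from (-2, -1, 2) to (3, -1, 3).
0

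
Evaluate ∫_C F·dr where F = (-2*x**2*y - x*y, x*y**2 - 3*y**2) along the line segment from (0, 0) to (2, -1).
35/6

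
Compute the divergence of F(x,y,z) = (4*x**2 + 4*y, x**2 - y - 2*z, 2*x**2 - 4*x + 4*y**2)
8*x - 1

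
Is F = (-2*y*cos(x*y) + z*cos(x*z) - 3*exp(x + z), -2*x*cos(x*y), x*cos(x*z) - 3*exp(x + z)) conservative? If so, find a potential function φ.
Yes, F is conservative. φ = -3*exp(x + z) - 2*sin(x*y) + sin(x*z)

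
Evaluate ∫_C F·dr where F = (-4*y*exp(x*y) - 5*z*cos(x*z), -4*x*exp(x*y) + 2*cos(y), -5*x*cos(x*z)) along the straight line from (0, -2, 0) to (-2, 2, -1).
-sin(2) - 4*exp(-4) + 4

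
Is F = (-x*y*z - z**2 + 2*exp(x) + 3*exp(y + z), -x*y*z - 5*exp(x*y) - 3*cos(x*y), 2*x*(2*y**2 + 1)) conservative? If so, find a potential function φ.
No, ∇×F = (9*x*y, -x*y - 4*y**2 - 2*z + 3*exp(y + z) - 2, x*z - y*z - 5*y*exp(x*y) + 3*y*sin(x*y) - 3*exp(y + z)) ≠ 0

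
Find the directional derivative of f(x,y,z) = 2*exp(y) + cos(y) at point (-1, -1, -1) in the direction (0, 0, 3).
0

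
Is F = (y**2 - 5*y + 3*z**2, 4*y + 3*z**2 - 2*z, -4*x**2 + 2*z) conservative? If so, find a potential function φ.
No, ∇×F = (2 - 6*z, 8*x + 6*z, 5 - 2*y) ≠ 0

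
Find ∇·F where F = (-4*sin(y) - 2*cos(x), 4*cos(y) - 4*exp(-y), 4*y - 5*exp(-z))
2*sin(x) - 4*sin(y) + 5*exp(-z) + 4*exp(-y)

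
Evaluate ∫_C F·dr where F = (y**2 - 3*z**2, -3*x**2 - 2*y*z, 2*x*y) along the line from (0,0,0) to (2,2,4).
-112/3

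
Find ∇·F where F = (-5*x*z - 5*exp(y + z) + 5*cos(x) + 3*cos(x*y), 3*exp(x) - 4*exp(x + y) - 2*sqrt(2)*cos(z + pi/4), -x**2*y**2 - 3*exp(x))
-3*y*sin(x*y) - 5*z - 4*exp(x + y) - 5*sin(x)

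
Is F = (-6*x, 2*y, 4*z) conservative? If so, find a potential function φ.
Yes, F is conservative. φ = -3*x**2 + y**2 + 2*z**2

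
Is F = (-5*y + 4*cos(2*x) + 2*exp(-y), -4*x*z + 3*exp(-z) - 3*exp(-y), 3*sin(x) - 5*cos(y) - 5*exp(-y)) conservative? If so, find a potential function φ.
No, ∇×F = (4*x + 5*sin(y) + 3*exp(-z) + 5*exp(-y), -3*cos(x), -4*z + 5 + 2*exp(-y)) ≠ 0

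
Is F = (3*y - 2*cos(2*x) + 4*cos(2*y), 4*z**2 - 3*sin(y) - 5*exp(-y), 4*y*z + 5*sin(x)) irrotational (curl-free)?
No, ∇×F = (-4*z, -5*cos(x), 8*sin(2*y) - 3)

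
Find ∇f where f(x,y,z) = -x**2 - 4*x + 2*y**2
(-2*x - 4, 4*y, 0)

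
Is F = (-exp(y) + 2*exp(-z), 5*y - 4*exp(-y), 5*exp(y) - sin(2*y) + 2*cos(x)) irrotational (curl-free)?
No, ∇×F = (5*exp(y) - 2*cos(2*y), 2*sin(x) - 2*exp(-z), exp(y))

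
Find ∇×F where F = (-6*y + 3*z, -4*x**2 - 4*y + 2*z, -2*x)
(-2, 5, 6 - 8*x)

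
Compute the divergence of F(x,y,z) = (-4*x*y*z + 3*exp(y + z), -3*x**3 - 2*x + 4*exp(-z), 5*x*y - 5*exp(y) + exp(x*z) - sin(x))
x*exp(x*z) - 4*y*z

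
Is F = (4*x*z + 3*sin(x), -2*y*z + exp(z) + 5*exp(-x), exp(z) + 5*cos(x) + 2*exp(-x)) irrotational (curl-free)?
No, ∇×F = (2*y - exp(z), 4*x + 5*sin(x) + 2*exp(-x), -5*exp(-x))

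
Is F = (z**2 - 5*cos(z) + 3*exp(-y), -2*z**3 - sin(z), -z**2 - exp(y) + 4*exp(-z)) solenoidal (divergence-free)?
No, ∇·F = -2*z - 4*exp(-z)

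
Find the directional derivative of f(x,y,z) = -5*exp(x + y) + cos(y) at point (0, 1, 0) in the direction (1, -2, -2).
2*sin(1)/3 + 5*E/3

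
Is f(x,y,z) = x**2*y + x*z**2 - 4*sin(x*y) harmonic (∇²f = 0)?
No, ∇²f = 4*x**2*sin(x*y) + 2*x + 4*y**2*sin(x*y) + 2*y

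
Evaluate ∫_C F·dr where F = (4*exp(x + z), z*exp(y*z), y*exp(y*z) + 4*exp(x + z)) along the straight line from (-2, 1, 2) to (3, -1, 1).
-exp(2) - 4 + exp(-1) + 4*exp(4)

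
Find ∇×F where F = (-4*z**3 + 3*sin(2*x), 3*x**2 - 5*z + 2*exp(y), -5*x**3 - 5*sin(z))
(5, 15*x**2 - 12*z**2, 6*x)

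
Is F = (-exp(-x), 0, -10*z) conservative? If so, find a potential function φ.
Yes, F is conservative. φ = -5*z**2 + exp(-x)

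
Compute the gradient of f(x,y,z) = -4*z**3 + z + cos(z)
(0, 0, -12*z**2 - sin(z) + 1)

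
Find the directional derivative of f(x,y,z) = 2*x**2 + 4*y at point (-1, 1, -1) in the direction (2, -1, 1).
-2*sqrt(6)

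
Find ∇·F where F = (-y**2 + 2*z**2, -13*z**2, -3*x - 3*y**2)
0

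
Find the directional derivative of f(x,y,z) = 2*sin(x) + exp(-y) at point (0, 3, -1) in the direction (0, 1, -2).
-sqrt(5)*exp(-3)/5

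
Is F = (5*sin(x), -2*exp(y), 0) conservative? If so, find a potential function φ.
Yes, F is conservative. φ = -2*exp(y) - 5*cos(x)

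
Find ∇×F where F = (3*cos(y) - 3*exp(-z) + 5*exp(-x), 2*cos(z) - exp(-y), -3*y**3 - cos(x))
(-9*y**2 + 2*sin(z), -sin(x) + 3*exp(-z), 3*sin(y))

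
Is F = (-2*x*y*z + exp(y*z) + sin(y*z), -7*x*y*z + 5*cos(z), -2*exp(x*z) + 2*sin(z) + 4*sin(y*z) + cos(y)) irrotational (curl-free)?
No, ∇×F = (7*x*y + 4*z*cos(y*z) - sin(y) + 5*sin(z), -2*x*y + y*exp(y*z) + y*cos(y*z) + 2*z*exp(x*z), z*(2*x - 7*y - exp(y*z) - cos(y*z)))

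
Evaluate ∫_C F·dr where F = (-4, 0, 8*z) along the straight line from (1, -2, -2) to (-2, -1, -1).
0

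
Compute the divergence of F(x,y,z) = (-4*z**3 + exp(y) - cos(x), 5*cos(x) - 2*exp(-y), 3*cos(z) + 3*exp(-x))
sin(x) - 3*sin(z) + 2*exp(-y)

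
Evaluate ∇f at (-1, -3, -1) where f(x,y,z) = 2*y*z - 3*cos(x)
(-3*sin(1), -2, -6)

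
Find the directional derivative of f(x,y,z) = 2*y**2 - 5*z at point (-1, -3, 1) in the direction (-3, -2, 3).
9*sqrt(22)/22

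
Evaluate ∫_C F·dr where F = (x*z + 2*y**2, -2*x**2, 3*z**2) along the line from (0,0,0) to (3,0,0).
0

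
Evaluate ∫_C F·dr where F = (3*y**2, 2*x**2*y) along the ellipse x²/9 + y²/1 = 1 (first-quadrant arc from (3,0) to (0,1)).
-3/2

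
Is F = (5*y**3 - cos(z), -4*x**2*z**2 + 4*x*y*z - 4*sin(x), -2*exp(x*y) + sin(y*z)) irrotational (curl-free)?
No, ∇×F = (8*x**2*z - 4*x*y - 2*x*exp(x*y) + z*cos(y*z), 2*y*exp(x*y) + sin(z), -8*x*z**2 - 15*y**2 + 4*y*z - 4*cos(x))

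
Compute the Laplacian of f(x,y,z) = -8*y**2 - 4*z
-16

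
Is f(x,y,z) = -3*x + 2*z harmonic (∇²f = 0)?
Yes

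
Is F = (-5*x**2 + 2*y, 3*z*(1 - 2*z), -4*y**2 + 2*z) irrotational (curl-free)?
No, ∇×F = (-8*y + 12*z - 3, 0, -2)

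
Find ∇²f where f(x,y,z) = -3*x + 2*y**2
4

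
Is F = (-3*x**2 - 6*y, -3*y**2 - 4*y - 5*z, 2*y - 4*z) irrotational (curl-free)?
No, ∇×F = (7, 0, 6)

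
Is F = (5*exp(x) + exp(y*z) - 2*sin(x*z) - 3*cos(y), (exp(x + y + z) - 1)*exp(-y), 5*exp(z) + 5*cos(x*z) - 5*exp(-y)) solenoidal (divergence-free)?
No, ∇·F = -5*x*sin(x*z) - 2*z*cos(x*z) + 5*exp(x) + 5*exp(z) + exp(-y)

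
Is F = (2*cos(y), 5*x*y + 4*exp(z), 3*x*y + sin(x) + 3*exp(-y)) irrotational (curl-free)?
No, ∇×F = (3*x - 4*exp(z) - 3*exp(-y), -3*y - cos(x), 5*y + 2*sin(y))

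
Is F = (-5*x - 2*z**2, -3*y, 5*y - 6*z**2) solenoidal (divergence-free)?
No, ∇·F = -12*z - 8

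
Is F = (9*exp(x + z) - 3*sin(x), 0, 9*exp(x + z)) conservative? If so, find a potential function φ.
Yes, F is conservative. φ = 9*exp(x + z) + 3*cos(x)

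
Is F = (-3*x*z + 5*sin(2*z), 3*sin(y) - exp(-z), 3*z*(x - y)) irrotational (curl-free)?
No, ∇×F = (-3*z - exp(-z), -3*x - 3*z + 10*cos(2*z), 0)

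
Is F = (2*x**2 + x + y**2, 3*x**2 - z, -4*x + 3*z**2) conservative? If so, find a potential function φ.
No, ∇×F = (1, 4, 6*x - 2*y) ≠ 0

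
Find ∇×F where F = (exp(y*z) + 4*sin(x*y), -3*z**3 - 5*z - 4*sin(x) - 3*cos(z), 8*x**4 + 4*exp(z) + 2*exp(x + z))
(9*z**2 - 3*sin(z) + 5, -32*x**3 + y*exp(y*z) - 2*exp(x + z), -4*x*cos(x*y) - z*exp(y*z) - 4*cos(x))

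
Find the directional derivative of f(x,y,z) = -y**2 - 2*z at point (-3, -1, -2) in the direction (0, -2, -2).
0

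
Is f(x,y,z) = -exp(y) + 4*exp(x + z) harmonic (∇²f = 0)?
No, ∇²f = -exp(y) + 8*exp(x + z)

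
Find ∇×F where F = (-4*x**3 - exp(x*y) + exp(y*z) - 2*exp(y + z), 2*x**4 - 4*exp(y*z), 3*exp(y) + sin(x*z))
(4*y*exp(y*z) + 3*exp(y), y*exp(y*z) - z*cos(x*z) - 2*exp(y + z), 8*x**3 + x*exp(x*y) - z*exp(y*z) + 2*exp(y + z))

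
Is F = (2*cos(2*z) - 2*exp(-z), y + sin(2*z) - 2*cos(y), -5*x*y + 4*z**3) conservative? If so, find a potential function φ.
No, ∇×F = (-5*x - 2*cos(2*z), 5*y - 4*sin(2*z) + 2*exp(-z), 0) ≠ 0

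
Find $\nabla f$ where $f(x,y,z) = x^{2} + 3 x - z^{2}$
(2*x + 3, 0, -2*z)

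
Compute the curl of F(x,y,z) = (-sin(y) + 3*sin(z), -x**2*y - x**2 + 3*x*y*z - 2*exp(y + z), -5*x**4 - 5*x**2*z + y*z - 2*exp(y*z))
(-3*x*y - 2*z*exp(y*z) + z + 2*exp(y + z), 20*x**3 + 10*x*z + 3*cos(z), -2*x*y - 2*x + 3*y*z + cos(y))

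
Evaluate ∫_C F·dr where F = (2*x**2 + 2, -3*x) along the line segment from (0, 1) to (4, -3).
224/3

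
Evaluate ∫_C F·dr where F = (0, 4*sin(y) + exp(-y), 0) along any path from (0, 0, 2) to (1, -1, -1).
-E - 4*cos(1) + 5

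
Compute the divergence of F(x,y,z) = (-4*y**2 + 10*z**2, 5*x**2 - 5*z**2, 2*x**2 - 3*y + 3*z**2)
6*z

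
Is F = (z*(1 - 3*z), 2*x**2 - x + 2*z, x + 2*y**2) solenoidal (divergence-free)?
Yes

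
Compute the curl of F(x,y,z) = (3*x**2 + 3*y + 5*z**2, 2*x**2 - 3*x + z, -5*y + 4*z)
(-6, 10*z, 4*x - 6)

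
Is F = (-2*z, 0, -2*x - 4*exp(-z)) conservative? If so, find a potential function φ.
Yes, F is conservative. φ = -2*x*z + 4*exp(-z)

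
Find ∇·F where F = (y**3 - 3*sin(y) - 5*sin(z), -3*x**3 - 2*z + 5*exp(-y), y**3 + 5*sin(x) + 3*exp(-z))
-3*exp(-z) - 5*exp(-y)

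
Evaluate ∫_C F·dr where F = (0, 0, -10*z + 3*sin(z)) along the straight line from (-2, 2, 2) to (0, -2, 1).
-3*cos(1) + 3*cos(2) + 15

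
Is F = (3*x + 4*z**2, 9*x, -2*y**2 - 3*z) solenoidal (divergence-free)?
Yes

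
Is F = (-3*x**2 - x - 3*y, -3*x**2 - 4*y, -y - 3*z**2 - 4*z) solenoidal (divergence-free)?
No, ∇·F = -6*x - 6*z - 9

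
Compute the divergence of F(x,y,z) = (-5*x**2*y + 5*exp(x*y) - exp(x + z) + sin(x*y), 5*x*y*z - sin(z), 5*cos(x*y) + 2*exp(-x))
-10*x*y + 5*x*z + 5*y*exp(x*y) + y*cos(x*y) - exp(x + z)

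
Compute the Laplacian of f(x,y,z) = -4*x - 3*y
0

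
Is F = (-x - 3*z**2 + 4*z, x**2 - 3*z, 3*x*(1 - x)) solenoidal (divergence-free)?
No, ∇·F = -1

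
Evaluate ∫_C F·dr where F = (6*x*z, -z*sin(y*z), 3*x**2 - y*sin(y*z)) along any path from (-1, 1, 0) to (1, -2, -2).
-7 + cos(4)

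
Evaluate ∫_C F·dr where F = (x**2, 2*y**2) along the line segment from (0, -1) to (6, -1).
72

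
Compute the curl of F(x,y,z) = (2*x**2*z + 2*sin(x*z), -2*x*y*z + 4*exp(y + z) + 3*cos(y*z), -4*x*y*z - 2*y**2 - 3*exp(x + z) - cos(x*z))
(2*x*y - 4*x*z + 3*y*sin(y*z) - 4*y - 4*exp(y + z), 2*x**2 + 2*x*cos(x*z) + 4*y*z - z*sin(x*z) + 3*exp(x + z), -2*y*z)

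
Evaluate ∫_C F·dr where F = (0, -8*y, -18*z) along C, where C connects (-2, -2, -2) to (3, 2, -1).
27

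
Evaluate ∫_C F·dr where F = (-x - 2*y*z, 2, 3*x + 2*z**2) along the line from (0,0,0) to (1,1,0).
3/2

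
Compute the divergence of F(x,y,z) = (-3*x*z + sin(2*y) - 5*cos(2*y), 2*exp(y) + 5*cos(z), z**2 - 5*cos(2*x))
-z + 2*exp(y)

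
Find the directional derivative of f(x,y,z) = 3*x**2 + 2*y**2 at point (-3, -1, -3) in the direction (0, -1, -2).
4*sqrt(5)/5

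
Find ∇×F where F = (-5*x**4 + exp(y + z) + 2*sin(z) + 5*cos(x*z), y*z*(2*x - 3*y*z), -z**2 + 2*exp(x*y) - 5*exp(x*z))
(-2*x*y + 2*x*exp(x*y) + 6*y**2*z, -5*x*sin(x*z) - 2*y*exp(x*y) + 5*z*exp(x*z) + exp(y + z) + 2*cos(z), 2*y*z - exp(y + z))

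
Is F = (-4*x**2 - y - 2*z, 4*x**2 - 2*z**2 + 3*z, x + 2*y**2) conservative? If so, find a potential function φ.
No, ∇×F = (4*y + 4*z - 3, -3, 8*x + 1) ≠ 0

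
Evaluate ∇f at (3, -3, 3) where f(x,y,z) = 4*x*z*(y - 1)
(-48, 36, -48)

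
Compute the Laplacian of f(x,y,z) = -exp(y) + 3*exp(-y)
-exp(y) + 3*exp(-y)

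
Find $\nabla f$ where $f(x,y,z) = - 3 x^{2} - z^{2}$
(-6*x, 0, -2*z)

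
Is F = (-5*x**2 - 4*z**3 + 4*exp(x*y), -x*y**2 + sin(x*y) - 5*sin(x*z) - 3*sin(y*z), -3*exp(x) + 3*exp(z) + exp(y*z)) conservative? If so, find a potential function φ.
No, ∇×F = (5*x*cos(x*z) + 3*y*cos(y*z) + z*exp(y*z), -12*z**2 + 3*exp(x), -4*x*exp(x*y) - y**2 + y*cos(x*y) - 5*z*cos(x*z)) ≠ 0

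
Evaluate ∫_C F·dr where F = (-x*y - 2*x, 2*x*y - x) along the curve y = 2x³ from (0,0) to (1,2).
37/70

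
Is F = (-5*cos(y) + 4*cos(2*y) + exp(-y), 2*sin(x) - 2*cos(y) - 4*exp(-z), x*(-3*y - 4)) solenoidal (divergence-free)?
No, ∇·F = 2*sin(y)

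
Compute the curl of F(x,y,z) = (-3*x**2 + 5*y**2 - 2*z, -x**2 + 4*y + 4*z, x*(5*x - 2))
(-4, -10*x, -2*x - 10*y)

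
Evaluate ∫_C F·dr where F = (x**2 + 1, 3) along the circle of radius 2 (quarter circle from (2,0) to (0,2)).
4/3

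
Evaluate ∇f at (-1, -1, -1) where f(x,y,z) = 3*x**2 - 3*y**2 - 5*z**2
(-6, 6, 10)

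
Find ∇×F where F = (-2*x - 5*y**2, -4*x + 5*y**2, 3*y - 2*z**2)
(3, 0, 10*y - 4)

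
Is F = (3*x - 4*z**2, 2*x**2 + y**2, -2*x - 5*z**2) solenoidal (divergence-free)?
No, ∇·F = 2*y - 10*z + 3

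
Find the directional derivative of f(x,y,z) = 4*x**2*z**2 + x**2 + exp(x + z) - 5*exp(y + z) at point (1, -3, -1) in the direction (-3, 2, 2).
sqrt(17)*(-47*exp(4) - 20)*exp(-4)/17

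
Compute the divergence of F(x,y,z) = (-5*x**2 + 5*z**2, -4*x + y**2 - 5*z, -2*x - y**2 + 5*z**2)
-10*x + 2*y + 10*z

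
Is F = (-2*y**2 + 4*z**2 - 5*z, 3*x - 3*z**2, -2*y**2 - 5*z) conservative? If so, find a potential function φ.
No, ∇×F = (-4*y + 6*z, 8*z - 5, 4*y + 3) ≠ 0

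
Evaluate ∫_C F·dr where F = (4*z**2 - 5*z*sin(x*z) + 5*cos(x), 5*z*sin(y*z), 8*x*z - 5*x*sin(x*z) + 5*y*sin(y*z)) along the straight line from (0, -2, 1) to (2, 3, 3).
5*sqrt(2)*sin(pi/4 + 2) - 5*cos(9) + 5*cos(6) + 67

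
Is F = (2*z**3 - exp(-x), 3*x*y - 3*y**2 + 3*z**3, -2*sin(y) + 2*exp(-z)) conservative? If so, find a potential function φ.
No, ∇×F = (-9*z**2 - 2*cos(y), 6*z**2, 3*y) ≠ 0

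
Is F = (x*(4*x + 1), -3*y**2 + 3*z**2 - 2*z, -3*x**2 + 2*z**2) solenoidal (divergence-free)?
No, ∇·F = 8*x - 6*y + 4*z + 1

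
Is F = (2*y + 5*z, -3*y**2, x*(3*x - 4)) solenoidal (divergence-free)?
No, ∇·F = -6*y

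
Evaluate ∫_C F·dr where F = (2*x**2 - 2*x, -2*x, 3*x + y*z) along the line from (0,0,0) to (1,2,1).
-1/6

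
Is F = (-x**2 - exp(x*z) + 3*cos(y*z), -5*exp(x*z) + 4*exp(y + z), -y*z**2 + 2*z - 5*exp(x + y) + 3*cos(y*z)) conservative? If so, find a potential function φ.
No, ∇×F = (5*x*exp(x*z) - z**2 - 3*z*sin(y*z) - 5*exp(x + y) - 4*exp(y + z), -x*exp(x*z) - 3*y*sin(y*z) + 5*exp(x + y), z*(-5*exp(x*z) + 3*sin(y*z))) ≠ 0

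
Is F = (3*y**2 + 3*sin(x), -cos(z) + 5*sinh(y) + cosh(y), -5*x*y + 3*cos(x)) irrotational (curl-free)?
No, ∇×F = (-5*x - sin(z), 5*y + 3*sin(x), -6*y)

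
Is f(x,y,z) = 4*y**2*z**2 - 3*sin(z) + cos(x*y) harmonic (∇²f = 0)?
No, ∇²f = -x**2*cos(x*y) - y**2*cos(x*y) + 8*y**2 + 8*z**2 + 3*sin(z)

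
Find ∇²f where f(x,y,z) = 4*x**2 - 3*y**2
2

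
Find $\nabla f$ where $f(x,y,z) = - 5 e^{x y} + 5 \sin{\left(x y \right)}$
(5*y*(-exp(x*y) + cos(x*y)), 5*x*(-exp(x*y) + cos(x*y)), 0)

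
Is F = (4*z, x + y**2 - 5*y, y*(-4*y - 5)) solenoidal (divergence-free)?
No, ∇·F = 2*y - 5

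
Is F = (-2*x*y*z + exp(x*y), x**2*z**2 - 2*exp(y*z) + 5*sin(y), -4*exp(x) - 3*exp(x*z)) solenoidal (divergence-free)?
No, ∇·F = -3*x*exp(x*z) - 2*y*z + y*exp(x*y) - 2*z*exp(y*z) + 5*cos(y)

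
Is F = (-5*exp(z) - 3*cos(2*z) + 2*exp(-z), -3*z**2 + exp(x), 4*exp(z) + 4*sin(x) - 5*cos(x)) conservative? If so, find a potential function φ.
No, ∇×F = (6*z, -5*exp(z) - 5*sin(x) + 6*sin(2*z) - 4*cos(x) - 2*exp(-z), exp(x)) ≠ 0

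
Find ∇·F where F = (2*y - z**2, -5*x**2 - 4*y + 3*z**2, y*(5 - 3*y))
-4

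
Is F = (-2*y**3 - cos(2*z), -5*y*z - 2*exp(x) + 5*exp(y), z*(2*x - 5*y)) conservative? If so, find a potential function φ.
No, ∇×F = (5*y - 5*z, -2*z + 2*sin(2*z), 6*y**2 - 2*exp(x)) ≠ 0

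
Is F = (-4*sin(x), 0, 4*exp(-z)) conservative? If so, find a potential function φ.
Yes, F is conservative. φ = 4*cos(x) - 4*exp(-z)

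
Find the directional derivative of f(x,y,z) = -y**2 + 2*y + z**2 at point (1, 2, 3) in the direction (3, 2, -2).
-16*sqrt(17)/17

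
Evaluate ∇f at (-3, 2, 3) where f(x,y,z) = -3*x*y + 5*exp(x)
(-6 + 5*exp(-3), 9, 0)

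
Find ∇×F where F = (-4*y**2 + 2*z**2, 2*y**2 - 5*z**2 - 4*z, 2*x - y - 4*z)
(10*z + 3, 4*z - 2, 8*y)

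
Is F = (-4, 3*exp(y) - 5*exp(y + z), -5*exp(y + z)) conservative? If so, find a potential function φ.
Yes, F is conservative. φ = -4*x + 3*exp(y) - 5*exp(y + z)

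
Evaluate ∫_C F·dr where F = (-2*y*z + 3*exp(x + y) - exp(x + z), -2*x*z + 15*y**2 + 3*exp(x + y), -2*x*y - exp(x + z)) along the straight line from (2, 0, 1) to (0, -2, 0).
-41 - 6*sinh(2) + sinh(3) + cosh(3)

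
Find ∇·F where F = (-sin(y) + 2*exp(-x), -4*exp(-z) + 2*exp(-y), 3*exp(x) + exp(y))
-2*exp(-y) - 2*exp(-x)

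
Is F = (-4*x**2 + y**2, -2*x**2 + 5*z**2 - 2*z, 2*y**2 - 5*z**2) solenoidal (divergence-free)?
No, ∇·F = -8*x - 10*z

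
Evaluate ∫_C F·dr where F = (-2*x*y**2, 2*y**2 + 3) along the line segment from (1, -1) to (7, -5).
-2204/3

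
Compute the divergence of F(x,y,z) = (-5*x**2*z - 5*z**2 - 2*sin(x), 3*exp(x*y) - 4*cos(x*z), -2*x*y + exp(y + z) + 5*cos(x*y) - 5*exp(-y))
-10*x*z + 3*x*exp(x*y) + exp(y + z) - 2*cos(x)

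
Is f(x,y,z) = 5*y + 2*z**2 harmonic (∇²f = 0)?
No, ∇²f = 4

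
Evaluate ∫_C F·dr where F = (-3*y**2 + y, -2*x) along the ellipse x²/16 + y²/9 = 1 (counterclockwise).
-36*pi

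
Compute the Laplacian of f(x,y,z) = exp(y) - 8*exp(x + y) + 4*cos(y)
exp(y) - 16*exp(x + y) - 4*cos(y)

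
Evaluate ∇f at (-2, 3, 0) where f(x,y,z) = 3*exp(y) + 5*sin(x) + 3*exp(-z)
(5*cos(2), 3*exp(3), -3)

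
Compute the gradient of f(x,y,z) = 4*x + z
(4, 0, 1)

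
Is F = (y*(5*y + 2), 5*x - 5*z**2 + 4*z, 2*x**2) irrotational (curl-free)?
No, ∇×F = (10*z - 4, -4*x, 3 - 10*y)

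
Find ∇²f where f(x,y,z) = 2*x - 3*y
0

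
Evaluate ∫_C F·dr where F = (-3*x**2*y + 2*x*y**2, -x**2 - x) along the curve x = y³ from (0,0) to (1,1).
-19/35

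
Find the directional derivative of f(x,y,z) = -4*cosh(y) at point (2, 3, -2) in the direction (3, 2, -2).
-8*sqrt(17)*sinh(3)/17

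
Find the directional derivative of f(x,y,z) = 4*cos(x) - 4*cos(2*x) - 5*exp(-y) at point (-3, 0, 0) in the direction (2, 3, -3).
sqrt(22)*(8*sin(3) - 16*sin(6) + 15)/22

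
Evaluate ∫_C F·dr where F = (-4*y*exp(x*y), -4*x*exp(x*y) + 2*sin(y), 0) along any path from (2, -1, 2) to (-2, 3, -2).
-4*exp(-6) + 4*exp(-2) + 2*cos(1) - 2*cos(3)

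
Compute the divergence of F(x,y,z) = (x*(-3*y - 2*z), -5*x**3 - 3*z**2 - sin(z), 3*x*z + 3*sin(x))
3*x - 3*y - 2*z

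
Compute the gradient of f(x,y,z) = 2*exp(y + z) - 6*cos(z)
(0, 2*exp(y + z), 2*exp(y + z) + 6*sin(z))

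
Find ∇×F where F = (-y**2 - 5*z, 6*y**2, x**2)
(0, -2*x - 5, 2*y)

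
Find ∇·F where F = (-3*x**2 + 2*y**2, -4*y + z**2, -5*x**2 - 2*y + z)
-6*x - 3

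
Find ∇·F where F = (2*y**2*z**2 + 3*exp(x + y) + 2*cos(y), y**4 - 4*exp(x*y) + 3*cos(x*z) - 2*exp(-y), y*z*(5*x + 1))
5*x*y - 4*x*exp(x*y) + 4*y**3 + y + 3*exp(x + y) + 2*exp(-y)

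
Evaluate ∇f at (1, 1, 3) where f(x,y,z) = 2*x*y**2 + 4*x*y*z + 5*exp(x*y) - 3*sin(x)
(-3*cos(1) + 5*E + 14, 5*E + 16, 4)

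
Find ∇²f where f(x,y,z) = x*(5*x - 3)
10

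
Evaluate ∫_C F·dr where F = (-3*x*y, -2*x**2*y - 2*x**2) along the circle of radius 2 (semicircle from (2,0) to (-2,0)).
0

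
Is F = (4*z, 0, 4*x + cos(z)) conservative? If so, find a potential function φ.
Yes, F is conservative. φ = 4*x*z + sin(z)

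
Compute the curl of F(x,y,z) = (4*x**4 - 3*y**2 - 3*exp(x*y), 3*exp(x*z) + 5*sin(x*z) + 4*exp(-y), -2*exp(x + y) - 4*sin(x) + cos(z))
(-3*x*exp(x*z) - 5*x*cos(x*z) - 2*exp(x + y), 2*exp(x + y) + 4*cos(x), 3*x*exp(x*y) + 6*y + 3*z*exp(x*z) + 5*z*cos(x*z))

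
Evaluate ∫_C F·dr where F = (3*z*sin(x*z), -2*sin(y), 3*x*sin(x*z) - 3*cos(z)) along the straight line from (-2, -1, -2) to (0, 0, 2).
-6*sin(2) + 3*cos(4) - 2*cos(1) - 1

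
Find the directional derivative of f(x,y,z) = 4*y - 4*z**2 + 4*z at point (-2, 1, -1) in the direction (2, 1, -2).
-20/3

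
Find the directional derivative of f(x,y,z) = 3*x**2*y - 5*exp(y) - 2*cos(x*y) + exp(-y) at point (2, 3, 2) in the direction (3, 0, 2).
18*sqrt(13)*(sin(6) + 6)/13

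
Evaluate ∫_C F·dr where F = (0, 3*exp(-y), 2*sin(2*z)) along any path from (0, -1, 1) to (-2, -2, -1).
3*E*(1 - E)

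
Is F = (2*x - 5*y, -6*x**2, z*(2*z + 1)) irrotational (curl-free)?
No, ∇×F = (0, 0, 5 - 12*x)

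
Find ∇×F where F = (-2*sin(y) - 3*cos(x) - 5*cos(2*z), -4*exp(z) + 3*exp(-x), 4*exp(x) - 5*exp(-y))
(4*exp(z) + 5*exp(-y), -4*exp(x) + 10*sin(2*z), 2*cos(y) - 3*exp(-x))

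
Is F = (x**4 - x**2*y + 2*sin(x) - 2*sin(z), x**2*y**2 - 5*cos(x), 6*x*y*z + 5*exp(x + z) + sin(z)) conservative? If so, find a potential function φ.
No, ∇×F = (6*x*z, -6*y*z - 5*exp(x + z) - 2*cos(z), x**2 + 2*x*y**2 + 5*sin(x)) ≠ 0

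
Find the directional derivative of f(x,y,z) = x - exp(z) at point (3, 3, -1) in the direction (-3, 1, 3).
-3*sqrt(19)*(1 + E)*exp(-1)/19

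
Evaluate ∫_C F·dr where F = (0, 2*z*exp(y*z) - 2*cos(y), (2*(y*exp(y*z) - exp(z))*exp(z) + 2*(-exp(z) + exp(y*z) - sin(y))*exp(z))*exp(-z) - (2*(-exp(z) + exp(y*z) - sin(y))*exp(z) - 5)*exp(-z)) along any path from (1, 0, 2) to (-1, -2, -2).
-3*exp(2) - 2 + 3*exp(-2) + 2*sin(2) + 2*exp(4)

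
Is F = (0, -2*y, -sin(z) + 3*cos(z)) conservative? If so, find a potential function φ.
Yes, F is conservative. φ = -y**2 + 3*sin(z) + cos(z)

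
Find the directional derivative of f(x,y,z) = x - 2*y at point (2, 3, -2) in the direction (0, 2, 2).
-sqrt(2)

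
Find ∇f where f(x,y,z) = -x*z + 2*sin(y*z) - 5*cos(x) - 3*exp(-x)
(-z + 5*sin(x) + 3*exp(-x), 2*z*cos(y*z), -x + 2*y*cos(y*z))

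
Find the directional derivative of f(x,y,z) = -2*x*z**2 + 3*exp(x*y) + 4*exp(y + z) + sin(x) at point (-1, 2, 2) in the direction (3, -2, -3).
sqrt(22)*(-20*exp(6) - 48*exp(2) + 3*exp(2)*cos(1) + 24)*exp(-2)/22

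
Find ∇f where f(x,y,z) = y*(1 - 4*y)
(0, 1 - 8*y, 0)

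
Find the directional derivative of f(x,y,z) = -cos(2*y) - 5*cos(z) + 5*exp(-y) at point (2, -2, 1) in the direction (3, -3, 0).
sqrt(2)*(sin(4) + 5*exp(2)/2)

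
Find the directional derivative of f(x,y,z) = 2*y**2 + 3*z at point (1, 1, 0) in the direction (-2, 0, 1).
3*sqrt(5)/5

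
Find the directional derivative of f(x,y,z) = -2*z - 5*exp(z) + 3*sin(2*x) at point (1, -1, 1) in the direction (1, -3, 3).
3*sqrt(19)*(-5*E - 2 + 2*cos(2))/19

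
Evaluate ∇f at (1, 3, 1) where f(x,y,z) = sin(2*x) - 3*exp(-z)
(2*cos(2), 0, 3*exp(-1))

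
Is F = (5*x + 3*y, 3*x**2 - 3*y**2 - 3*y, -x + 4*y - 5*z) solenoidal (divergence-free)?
No, ∇·F = -6*y - 3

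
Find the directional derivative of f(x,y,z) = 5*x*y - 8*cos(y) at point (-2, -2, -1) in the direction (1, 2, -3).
-sqrt(14)*(8*sin(2) + 15)/7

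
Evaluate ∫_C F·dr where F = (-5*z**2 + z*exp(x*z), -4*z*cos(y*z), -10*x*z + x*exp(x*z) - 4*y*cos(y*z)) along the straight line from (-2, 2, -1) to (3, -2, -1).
-25 - exp(2) - 8*sin(2) + exp(-3)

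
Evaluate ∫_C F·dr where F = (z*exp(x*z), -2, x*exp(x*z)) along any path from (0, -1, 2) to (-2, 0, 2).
-3 + exp(-4)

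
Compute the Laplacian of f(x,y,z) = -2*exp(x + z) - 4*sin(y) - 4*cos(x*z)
4*x**2*cos(x*z) + 4*z**2*cos(x*z) - 4*exp(x + z) + 4*sin(y)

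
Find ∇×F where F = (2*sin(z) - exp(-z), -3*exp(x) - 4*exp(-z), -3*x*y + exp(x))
(-3*x - 4*exp(-z), 3*y - exp(x) + 2*cos(z) + exp(-z), -3*exp(x))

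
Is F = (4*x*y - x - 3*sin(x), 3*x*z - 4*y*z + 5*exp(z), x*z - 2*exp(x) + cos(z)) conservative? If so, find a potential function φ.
No, ∇×F = (-3*x + 4*y - 5*exp(z), -z + 2*exp(x), -4*x + 3*z) ≠ 0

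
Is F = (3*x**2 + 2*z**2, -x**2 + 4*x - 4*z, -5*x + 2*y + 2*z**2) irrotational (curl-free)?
No, ∇×F = (6, 4*z + 5, 4 - 2*x)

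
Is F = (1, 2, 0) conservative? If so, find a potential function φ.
Yes, F is conservative. φ = x + 2*y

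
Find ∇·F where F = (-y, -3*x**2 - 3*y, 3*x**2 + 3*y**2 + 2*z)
-1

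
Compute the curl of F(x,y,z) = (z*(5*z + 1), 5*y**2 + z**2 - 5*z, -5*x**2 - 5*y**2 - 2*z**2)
(-10*y - 2*z + 5, 10*x + 10*z + 1, 0)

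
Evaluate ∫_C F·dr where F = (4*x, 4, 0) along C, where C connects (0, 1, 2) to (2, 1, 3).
8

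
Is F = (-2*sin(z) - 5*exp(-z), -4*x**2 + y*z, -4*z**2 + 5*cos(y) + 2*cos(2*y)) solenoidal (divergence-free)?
No, ∇·F = -7*z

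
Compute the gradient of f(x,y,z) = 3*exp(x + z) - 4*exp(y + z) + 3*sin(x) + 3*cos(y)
(3*exp(x + z) + 3*cos(x), -4*exp(y + z) - 3*sin(y), 3*exp(x + z) - 4*exp(y + z))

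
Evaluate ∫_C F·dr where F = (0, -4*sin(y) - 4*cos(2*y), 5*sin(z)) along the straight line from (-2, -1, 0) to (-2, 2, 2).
-4*cos(1) - 2*sin(2) - cos(2) - 2*sin(4) + 5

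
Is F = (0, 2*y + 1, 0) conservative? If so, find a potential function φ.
Yes, F is conservative. φ = y*(y + 1)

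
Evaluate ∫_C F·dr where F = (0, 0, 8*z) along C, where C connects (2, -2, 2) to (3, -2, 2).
0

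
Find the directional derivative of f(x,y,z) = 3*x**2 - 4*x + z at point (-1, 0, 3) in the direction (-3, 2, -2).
28*sqrt(17)/17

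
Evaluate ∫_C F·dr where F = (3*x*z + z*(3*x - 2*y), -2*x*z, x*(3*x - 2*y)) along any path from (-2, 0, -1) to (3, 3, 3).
39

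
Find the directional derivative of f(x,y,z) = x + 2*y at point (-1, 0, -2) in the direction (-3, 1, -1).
-sqrt(11)/11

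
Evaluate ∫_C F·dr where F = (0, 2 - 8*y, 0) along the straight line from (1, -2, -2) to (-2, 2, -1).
8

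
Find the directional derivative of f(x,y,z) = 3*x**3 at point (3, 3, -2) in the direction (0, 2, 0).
0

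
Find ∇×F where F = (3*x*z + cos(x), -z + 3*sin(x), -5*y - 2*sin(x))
(-4, 3*x + 2*cos(x), 3*cos(x))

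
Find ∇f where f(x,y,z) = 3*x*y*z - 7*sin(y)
(3*y*z, 3*x*z - 7*cos(y), 3*x*y)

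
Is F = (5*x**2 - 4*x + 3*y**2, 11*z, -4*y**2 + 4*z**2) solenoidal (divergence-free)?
No, ∇·F = 10*x + 8*z - 4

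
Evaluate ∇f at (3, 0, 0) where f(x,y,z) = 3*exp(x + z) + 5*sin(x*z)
(3*exp(3), 0, 15 + 3*exp(3))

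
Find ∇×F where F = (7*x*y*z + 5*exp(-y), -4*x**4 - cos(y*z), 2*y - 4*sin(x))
(-y*sin(y*z) + 2, 7*x*y + 4*cos(x), -16*x**3 - 7*x*z + 5*exp(-y))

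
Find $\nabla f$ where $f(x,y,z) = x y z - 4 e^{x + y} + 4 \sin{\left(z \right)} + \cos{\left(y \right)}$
(y*z - 4*exp(x + y), x*z - 4*exp(x + y) - sin(y), x*y + 4*cos(z))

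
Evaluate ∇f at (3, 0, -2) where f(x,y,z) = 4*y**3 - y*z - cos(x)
(sin(3), 2, 0)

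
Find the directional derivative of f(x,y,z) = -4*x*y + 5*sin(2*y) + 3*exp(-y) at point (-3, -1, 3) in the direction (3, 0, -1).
6*sqrt(10)/5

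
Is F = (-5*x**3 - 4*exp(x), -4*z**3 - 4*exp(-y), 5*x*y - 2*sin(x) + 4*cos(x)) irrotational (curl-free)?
No, ∇×F = (5*x + 12*z**2, -5*y + 4*sin(x) + 2*cos(x), 0)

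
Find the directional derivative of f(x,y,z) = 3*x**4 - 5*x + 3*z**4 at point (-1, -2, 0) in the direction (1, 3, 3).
-17*sqrt(19)/19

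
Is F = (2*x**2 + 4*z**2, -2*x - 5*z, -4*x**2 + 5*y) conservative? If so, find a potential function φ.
No, ∇×F = (10, 8*x + 8*z, -2) ≠ 0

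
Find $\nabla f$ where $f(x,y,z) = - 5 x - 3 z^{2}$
(-5, 0, -6*z)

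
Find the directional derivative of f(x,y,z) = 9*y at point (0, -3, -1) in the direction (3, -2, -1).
-9*sqrt(14)/7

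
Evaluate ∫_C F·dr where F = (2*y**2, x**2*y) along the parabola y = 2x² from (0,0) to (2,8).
2048/15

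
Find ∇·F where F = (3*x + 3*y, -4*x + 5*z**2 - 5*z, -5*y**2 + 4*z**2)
8*z + 3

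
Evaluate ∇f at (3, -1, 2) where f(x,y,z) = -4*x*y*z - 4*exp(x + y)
(8 - 4*exp(2), -4*exp(2) - 24, 12)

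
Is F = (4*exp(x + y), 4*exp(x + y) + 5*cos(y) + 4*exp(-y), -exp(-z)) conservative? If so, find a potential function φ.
Yes, F is conservative. φ = 4*exp(x + y) + 5*sin(y) + exp(-z) - 4*exp(-y)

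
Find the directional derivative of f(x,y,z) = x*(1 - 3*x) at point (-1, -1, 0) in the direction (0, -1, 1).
0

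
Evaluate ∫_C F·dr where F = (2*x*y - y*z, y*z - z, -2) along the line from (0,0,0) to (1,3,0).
2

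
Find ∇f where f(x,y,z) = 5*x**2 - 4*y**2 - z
(10*x, -8*y, -1)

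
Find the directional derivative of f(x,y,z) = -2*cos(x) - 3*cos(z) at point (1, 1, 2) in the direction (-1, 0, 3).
sqrt(10)*(-2*sin(1) + 9*sin(2))/10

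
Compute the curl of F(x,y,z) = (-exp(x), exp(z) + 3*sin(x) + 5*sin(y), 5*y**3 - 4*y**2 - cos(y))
(15*y**2 - 8*y - exp(z) + sin(y), 0, 3*cos(x))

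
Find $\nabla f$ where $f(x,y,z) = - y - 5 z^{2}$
(0, -1, -10*z)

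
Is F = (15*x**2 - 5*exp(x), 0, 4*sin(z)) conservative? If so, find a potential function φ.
Yes, F is conservative. φ = 5*x**3 - 5*exp(x) - 4*cos(z)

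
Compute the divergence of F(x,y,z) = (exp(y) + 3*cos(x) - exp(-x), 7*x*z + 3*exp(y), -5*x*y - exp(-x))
3*exp(y) - 3*sin(x) + exp(-x)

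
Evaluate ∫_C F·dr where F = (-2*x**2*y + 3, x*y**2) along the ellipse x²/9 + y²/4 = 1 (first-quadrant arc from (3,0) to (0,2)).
-9 + 33*pi/4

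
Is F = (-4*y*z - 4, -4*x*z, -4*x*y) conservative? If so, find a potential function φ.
Yes, F is conservative. φ = 4*x*(-y*z - 1)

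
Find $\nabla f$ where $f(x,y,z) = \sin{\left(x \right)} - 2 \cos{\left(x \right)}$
(2*sin(x) + cos(x), 0, 0)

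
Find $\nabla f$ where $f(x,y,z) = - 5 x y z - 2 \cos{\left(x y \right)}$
(y*(-5*z + 2*sin(x*y)), x*(-5*z + 2*sin(x*y)), -5*x*y)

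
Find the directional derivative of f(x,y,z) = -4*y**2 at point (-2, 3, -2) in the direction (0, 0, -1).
0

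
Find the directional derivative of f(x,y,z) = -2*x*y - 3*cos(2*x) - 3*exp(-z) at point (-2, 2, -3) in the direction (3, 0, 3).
sqrt(2)*(-4 - 6*sin(4) + 3*exp(3))/2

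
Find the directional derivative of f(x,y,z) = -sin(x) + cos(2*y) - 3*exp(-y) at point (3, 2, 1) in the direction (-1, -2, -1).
sqrt(6)*(4*exp(2)*sin(4) + exp(2)*cos(3) - 6)*exp(-2)/6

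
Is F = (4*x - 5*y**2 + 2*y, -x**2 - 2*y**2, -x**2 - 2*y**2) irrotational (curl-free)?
No, ∇×F = (-4*y, 2*x, -2*x + 10*y - 2)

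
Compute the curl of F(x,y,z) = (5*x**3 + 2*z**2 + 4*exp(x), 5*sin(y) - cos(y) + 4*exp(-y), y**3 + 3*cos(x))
(3*y**2, 4*z + 3*sin(x), 0)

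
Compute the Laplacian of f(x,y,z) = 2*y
0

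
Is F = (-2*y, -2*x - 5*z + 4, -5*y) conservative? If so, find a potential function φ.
Yes, F is conservative. φ = y*(-2*x - 5*z + 4)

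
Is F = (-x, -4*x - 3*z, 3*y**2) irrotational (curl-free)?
No, ∇×F = (6*y + 3, 0, -4)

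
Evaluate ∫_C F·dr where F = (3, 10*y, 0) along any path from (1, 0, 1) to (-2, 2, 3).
11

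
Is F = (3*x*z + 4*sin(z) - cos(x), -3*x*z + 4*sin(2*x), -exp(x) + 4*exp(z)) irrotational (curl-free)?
No, ∇×F = (3*x, 3*x + exp(x) + 4*cos(z), -3*z + 8*cos(2*x))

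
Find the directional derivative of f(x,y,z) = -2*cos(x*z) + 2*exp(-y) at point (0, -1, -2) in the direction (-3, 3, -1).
-6*sqrt(19)*E/19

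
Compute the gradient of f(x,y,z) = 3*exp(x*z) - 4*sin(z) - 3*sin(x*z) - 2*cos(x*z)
(z*(3*exp(x*z) + 2*sin(x*z) - 3*cos(x*z)), 0, 3*x*exp(x*z) + 2*x*sin(x*z) - 3*x*cos(x*z) - 4*cos(z))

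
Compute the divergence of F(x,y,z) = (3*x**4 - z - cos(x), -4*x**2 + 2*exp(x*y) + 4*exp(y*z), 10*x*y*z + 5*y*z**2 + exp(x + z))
12*x**3 + 10*x*y + 2*x*exp(x*y) + 10*y*z + 4*z*exp(y*z) + exp(x + z) + sin(x)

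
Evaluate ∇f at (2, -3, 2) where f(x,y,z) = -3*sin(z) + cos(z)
(0, 0, -sin(2) - 3*cos(2))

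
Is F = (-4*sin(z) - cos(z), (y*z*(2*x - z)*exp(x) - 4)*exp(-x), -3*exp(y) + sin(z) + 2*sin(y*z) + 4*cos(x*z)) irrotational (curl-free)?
No, ∇×F = (-2*x*y + 2*y*z + 2*z*cos(y*z) - 3*exp(y), 4*z*sin(x*z) + sin(z) - 4*cos(z), 2*y*z + 4*exp(-x))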